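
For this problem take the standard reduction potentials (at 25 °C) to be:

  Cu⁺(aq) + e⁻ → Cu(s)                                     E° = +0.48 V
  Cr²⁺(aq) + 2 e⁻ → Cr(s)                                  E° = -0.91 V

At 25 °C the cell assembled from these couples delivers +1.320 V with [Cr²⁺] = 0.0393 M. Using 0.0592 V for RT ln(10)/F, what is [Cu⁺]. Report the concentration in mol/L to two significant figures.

Cu⁺/Cu is the cathode, Cr²⁺/Cr the anode: E°cell = +1.39 V, n = 2.
Overall reaction: 2 Cu⁺(aq) + Cr(s) → 2 Cu(s) + Cr²⁺(aq); Q = [Cr²⁺]^1/[Cu⁺]^2.
From E = E° − (0.0592/n) log Q: log Q = (E° − E)·n/0.0592 = (+1.39 − (+1.320))·2/0.0592 = 2.3649.
So 2·log[Cu⁺] = 1·log(0.0393) − log Q = -1.4056 − (2.3649) = -3.7705; log[Cu⁺] = -3.7705 / 2 = -1.8853; [Cu⁺] = 10^(-1.8853) ≈ 0.013 M.

0.013 M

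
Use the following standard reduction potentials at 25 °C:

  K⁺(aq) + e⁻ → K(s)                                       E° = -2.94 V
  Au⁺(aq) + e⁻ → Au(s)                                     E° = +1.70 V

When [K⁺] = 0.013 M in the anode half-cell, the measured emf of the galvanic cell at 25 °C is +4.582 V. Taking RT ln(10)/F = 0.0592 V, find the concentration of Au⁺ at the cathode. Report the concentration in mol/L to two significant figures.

Au⁺/Au is the cathode, K⁺/K the anode: E°cell = +4.64 V, n = 1.
Overall reaction: Au⁺(aq) + K(s) → Au(s) + K⁺(aq); Q = [K⁺]^1/[Au⁺]^1.
From E = E° − (0.0592/n) log Q: log Q = (E° − E)·n/0.0592 = (+4.64 − (+4.582))·1/0.0592 = 0.9797.
So 1·log[Au⁺] = 1·log(0.013) − log Q = -1.8861 − (0.9797) = -2.8658; [Au⁺] = 10^(-2.8658) ≈ 0.0014 M.

0.0014 M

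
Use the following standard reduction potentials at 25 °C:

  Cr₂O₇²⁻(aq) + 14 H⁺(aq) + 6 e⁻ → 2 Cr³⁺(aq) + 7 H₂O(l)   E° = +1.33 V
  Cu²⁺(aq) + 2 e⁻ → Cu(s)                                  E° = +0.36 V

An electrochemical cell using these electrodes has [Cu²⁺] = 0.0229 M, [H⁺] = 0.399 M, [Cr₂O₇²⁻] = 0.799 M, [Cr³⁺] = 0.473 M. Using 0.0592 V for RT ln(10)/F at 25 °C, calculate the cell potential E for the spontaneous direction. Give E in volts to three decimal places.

+0.969 V

Cr₂O₇²⁻/Cr³⁺ is the cathode (higher E°), Cu²⁺/Cu the anode: E°cell = +1.33 − (+0.36) = +0.97 V, n = 6.
Overall: Cr₂O₇²⁻(aq) + 14 H⁺(aq) + 3 Cu(s) → 2 Cr³⁺(aq) + 7 H₂O(l) + 3 Cu²⁺(aq)
Q = [Cr³⁺]^2·[Cu²⁺]^3 / ([Cr₂O₇²⁻]·[H⁺]^14); log Q = 0.113.
E = E° − (0.0592/n) log Q = +0.97 − (0.0592/6)(0.113) = +0.969 V.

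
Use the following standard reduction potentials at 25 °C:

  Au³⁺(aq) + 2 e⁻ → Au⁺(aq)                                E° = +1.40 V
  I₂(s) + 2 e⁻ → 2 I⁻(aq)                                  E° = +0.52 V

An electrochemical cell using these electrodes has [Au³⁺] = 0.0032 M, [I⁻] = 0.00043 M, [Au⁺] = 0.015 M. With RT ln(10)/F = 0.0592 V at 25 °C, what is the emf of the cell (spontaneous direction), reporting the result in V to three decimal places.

Au³⁺/Au⁺ is the cathode (higher E°), I₂/I⁻ the anode: E°cell = +1.40 − (+0.52) = +0.88 V, n = 2.
Overall: Au³⁺(aq) + 2 I⁻(aq) → Au⁺(aq) + I₂(s)
Q = [Au⁺] / ([Au³⁺]·[I⁻]^2); log Q = 7.404.
E = E° − (0.0592/n) log Q = +0.88 − (0.0592/2)(7.404) = +0.661 V.

+0.661 V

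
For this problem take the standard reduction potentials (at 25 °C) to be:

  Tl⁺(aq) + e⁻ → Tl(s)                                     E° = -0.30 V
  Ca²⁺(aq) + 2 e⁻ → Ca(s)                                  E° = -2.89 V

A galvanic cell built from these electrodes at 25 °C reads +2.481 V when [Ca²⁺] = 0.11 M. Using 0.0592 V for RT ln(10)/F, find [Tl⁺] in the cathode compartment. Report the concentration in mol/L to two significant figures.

0.0048 M

Tl⁺/Tl is the cathode, Ca²⁺/Ca the anode: E°cell = +2.59 V, n = 2.
Overall reaction: 2 Tl⁺(aq) + Ca(s) → 2 Tl(s) + Ca²⁺(aq); Q = [Ca²⁺]^1/[Tl⁺]^2.
From E = E° − (0.0592/n) log Q: log Q = (E° − E)·n/0.0592 = (+2.59 − (+2.481))·2/0.0592 = 3.6824.
So 2·log[Tl⁺] = 1·log(0.11) − log Q = -0.9586 − (3.6824) = -4.6410; log[Tl⁺] = -4.6410 / 2 = -2.3205; [Tl⁺] = 10^(-2.3205) ≈ 0.0048 M.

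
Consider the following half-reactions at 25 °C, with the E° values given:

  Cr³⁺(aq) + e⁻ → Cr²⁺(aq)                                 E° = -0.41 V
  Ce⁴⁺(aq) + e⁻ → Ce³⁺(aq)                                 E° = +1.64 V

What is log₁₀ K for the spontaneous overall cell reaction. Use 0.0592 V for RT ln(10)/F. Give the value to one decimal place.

Cathode: Ce⁴⁺/Ce³⁺; anode: Cr³⁺/Cr²⁺. E°cell = +2.05 V, n = 1.
log K = nE°cell / 0.0592 = (1)(+2.05) / 0.0592 = 34.6.

34.6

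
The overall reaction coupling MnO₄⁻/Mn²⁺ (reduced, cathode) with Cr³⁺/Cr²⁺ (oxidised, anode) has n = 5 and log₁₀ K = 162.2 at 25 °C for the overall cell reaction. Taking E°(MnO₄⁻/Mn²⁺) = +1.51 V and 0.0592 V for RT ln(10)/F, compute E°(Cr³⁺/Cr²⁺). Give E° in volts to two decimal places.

-0.41 V

E°cell = (0.0592/n)·log K = (0.0592/5)(162.2) = +1.920 V.
Since MnO₄⁻/Mn²⁺ is the cathode and Cr³⁺/Cr²⁺ the anode, E°cell = E°(MnO₄⁻/Mn²⁺) − E°(Cr³⁺/Cr²⁺).
So E°(Cr³⁺/Cr²⁺) = E°(MnO₄⁻/Mn²⁺) − E°cell = (+1.51) − (+1.920) = -0.41 V.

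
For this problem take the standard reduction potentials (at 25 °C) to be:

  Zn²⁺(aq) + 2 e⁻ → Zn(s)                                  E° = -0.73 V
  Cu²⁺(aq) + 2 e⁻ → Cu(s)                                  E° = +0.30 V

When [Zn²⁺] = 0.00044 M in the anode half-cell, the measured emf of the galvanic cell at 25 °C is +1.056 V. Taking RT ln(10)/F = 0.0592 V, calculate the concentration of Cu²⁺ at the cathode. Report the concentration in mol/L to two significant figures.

Cu²⁺/Cu is the cathode, Zn²⁺/Zn the anode: E°cell = +1.03 V, n = 2.
Overall reaction: Cu²⁺(aq) + Zn(s) → Cu(s) + Zn²⁺(aq); Q = [Zn²⁺]^1/[Cu²⁺]^1.
From E = E° − (0.0592/n) log Q: log Q = (E° − E)·n/0.0592 = (+1.03 − (+1.056))·2/0.0592 = -0.8784.
So 1·log[Cu²⁺] = 1·log(0.00044) − log Q = -3.3565 − (-0.8784) = -2.4781; [Cu²⁺] = 10^(-2.4781) ≈ 0.0033 M.

0.0033 M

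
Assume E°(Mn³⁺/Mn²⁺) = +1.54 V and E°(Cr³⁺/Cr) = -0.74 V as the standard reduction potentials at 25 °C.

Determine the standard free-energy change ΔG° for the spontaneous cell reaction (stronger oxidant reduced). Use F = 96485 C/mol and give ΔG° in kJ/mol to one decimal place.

-660.0 kJ/mol

Mn³⁺/Mn²⁺ (E° = +1.54 V) is the cathode; Cr³⁺/Cr (E° = -0.74 V) is the anode, so E°cell = +2.28 V.
Balancing electrons gives n = 3 (lcm of 1 and 3).
ΔG° = −nFE° = −(3)(96485)(+2.28) = -659,957 J = -660.0 kJ/mol.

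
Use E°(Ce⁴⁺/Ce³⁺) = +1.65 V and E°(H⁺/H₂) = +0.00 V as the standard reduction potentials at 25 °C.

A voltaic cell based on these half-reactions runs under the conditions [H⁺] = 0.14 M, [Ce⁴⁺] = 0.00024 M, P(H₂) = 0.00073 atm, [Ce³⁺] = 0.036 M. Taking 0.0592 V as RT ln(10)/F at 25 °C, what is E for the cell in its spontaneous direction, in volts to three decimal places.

Ce⁴⁺/Ce³⁺ is the cathode (higher E°), H⁺/H₂ the anode: E°cell = +1.65 − (+0.00) = +1.65 V, n = 2.
Overall: 2 Ce⁴⁺(aq) + H₂(g) → 2 Ce³⁺(aq) + 2 H⁺(aq)
Q = [Ce³⁺]^2·[H⁺]^2 / ([Ce⁴⁺]^2·P(H₂)); log Q = 5.781.
E = E° − (0.0592/n) log Q = +1.65 − (0.0592/2)(5.781) = +1.479 V.

+1.479 V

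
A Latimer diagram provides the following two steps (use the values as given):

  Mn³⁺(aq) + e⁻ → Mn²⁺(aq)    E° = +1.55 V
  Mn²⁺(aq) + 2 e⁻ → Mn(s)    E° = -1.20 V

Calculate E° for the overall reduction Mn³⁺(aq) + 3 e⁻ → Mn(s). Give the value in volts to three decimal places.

-0.283 V

Since ΔG° = −nFE° is additive over sequential reductions, n₃E°₃ = n₁E°₁ + n₂E°₂.
E°₃ = (1×+1.55 + 2×-1.20) / 3 = (-0.850) / 3 = -0.283 V.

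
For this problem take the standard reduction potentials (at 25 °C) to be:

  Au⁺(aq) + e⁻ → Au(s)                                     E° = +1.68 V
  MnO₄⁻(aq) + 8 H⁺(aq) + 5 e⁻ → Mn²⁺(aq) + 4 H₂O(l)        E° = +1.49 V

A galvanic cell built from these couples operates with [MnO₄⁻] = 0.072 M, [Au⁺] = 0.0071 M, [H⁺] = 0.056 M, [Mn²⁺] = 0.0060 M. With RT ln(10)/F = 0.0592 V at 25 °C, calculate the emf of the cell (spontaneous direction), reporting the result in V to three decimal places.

Au⁺/Au is the cathode (higher E°), MnO₄⁻/Mn²⁺ the anode: E°cell = +1.68 − (+1.49) = +0.19 V, n = 5.
Overall: 5 Au⁺(aq) + Mn²⁺(aq) + 4 H₂O(l) → 5 Au(s) + MnO₄⁻(aq) + 8 H⁺(aq)
Q = [MnO₄⁻]·[H⁺]^8 / ([Au⁺]^5·[Mn²⁺]); log Q = 1.808.
E = E° − (0.0592/n) log Q = +0.19 − (0.0592/5)(1.808) = +0.169 V.

+0.169 V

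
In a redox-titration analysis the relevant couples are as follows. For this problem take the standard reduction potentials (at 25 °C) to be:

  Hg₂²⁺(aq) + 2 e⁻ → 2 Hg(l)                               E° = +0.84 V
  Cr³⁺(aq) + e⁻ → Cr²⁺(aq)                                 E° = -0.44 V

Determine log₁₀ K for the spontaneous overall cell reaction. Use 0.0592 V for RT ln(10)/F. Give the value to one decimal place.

Cathode: Hg₂²⁺/Hg; anode: Cr³⁺/Cr²⁺. E°cell = +1.28 V, n = 2.
log K = nE°cell / 0.0592 = (2)(+1.28) / 0.0592 = 43.2.

43.2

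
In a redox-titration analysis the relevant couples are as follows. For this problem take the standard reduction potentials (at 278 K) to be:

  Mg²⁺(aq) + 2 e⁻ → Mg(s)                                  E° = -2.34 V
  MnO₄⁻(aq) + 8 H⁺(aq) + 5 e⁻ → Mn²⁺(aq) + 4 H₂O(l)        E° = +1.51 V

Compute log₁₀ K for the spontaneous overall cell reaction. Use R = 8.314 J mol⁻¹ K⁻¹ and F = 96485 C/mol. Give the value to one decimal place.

Cathode: MnO₄⁻/Mn²⁺; anode: Mg²⁺/Mg. E°cell = (+1.51) − (-2.34) = +3.85 V, with n = 10.
ΔG° = −nFE° = −RT ln K, so ln K = nFE°/(RT) = (10)(96485)(+3.85) / ((8.314)(278)) = 1607.184.
log₁₀ K = 1607.184 / ln 10 = 698.0.

698.0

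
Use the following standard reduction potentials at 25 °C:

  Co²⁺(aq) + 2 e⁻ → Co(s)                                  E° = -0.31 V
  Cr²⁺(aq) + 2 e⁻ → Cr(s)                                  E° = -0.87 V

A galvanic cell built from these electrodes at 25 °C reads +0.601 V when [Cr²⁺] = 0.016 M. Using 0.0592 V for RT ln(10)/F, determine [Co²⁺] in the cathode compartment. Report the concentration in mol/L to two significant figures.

0.39 M

Co²⁺/Co is the cathode, Cr²⁺/Cr the anode: E°cell = +0.56 V, n = 2.
Overall reaction: Co²⁺(aq) + Cr(s) → Co(s) + Cr²⁺(aq); Q = [Cr²⁺]^1/[Co²⁺]^1.
From E = E° − (0.0592/n) log Q: log Q = (E° − E)·n/0.0592 = (+0.56 − (+0.601))·2/0.0592 = -1.3851.
So 1·log[Co²⁺] = 1·log(0.016) − log Q = -1.7959 − (-1.3851) = -0.4108; [Co²⁺] = 10^(-0.4108) ≈ 0.39 M.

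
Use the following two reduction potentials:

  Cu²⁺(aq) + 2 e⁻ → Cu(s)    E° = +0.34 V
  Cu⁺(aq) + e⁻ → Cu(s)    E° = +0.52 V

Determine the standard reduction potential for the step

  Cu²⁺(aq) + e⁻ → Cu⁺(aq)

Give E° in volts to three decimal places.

+0.160 V

Sequential free energies add, so n₃E°₃ = n₁E°₁ + n₂E°₂.
With n₃ = 2, and the known step contributing 1×(+0.52) V, the unknown satisfies 1·E° = 2×(+0.34) − 1×(+0.52) = +0.160.
E° = +0.160 / 1 = +0.160 V.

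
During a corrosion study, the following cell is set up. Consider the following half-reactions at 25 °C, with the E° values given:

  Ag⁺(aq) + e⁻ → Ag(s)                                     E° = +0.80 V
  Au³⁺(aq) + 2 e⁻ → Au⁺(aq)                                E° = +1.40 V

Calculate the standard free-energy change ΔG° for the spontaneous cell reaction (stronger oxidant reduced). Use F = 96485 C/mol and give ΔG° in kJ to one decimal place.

Au³⁺/Au⁺ (E° = +1.40 V) is the cathode; Ag⁺/Ag (E° = +0.80 V) is the anode, so E°cell = +0.60 V.
Balancing electrons gives n = 2 (lcm of 2 and 1).
ΔG° = −nFE° = −(2)(96485)(+0.60) = -115,782 J = -115.8 kJ.

-115.8 kJ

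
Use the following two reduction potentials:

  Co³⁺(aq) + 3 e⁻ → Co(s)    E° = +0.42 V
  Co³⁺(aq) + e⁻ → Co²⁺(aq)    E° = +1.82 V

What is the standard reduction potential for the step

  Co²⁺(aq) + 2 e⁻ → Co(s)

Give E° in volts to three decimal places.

Sequential free energies add, so n₃E°₃ = n₁E°₁ + n₂E°₂.
With n₃ = 3, and the known step contributing 1×(+1.82) V, the unknown satisfies 2·E° = 3×(+0.42) − 1×(+1.82) = -0.560.
E° = -0.560 / 2 = -0.280 V.

-0.280 V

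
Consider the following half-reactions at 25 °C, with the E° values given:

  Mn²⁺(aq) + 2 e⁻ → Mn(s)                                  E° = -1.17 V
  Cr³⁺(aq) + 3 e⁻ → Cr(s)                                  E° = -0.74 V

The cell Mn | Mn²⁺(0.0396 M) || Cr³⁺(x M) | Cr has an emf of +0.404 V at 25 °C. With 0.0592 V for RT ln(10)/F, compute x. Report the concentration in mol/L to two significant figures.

Cr³⁺/Cr is the cathode, Mn²⁺/Mn the anode: E°cell = +0.43 V, n = 6.
Overall reaction: 2 Cr³⁺(aq) + 3 Mn(s) → 2 Cr(s) + 3 Mn²⁺(aq); Q = [Mn²⁺]^3/[Cr³⁺]^2.
From E = E° − (0.0592/n) log Q: log Q = (E° − E)·n/0.0592 = (+0.43 − (+0.404))·6/0.0592 = 2.6351.
So 2·log[Cr³⁺] = 3·log(0.0396) − log Q = -4.2069 − (2.6351) = -6.8420; log[Cr³⁺] = -6.8420 / 2 = -3.4210; [Cr³⁺] = 10^(-3.4210) ≈ 0.00038 M.

0.00038 M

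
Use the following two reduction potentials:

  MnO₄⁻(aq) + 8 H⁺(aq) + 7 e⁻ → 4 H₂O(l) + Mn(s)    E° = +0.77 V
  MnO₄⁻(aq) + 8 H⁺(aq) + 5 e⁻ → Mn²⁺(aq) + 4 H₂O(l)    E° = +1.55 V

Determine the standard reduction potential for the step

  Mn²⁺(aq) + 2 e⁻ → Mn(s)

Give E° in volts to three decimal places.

Sequential free energies add, so n₃E°₃ = n₁E°₁ + n₂E°₂.
With n₃ = 7, and the known step contributing 5×(+1.55) V, the unknown satisfies 2·E° = 7×(+0.77) − 5×(+1.55) = -2.360.
E° = -2.360 / 2 = -1.180 V.

-1.180 V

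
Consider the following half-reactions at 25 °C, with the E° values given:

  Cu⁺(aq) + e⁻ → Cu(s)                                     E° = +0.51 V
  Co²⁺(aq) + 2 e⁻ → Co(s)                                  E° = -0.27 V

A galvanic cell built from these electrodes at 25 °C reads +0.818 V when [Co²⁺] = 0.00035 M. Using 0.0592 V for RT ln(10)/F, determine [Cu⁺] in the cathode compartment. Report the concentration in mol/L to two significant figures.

0.082 M

Cu⁺/Cu is the cathode, Co²⁺/Co the anode: E°cell = +0.78 V, n = 2.
Overall reaction: 2 Cu⁺(aq) + Co(s) → 2 Cu(s) + Co²⁺(aq); Q = [Co²⁺]^1/[Cu⁺]^2.
From E = E° − (0.0592/n) log Q: log Q = (E° − E)·n/0.0592 = (+0.78 − (+0.818))·2/0.0592 = -1.2838.
So 2·log[Cu⁺] = 1·log(0.00035) − log Q = -3.4559 − (-1.2838) = -2.1721; log[Cu⁺] = -2.1721 / 2 = -1.0860; [Cu⁺] = 10^(-1.0860) ≈ 0.082 M.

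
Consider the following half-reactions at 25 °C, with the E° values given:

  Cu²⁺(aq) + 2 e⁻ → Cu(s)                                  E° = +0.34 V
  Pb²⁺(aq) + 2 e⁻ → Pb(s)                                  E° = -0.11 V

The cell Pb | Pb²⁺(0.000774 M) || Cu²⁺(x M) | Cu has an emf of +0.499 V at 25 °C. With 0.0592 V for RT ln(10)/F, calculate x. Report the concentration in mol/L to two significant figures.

Cu²⁺/Cu is the cathode, Pb²⁺/Pb the anode: E°cell = +0.45 V, n = 2.
Overall reaction: Cu²⁺(aq) + Pb(s) → Cu(s) + Pb²⁺(aq); Q = [Pb²⁺]^1/[Cu²⁺]^1.
From E = E° − (0.0592/n) log Q: log Q = (E° − E)·n/0.0592 = (+0.45 − (+0.499))·2/0.0592 = -1.6554.
So 1·log[Cu²⁺] = 1·log(0.000774) − log Q = -3.1113 − (-1.6554) = -1.4559; [Cu²⁺] = 10^(-1.4559) ≈ 0.035 M.

0.035 M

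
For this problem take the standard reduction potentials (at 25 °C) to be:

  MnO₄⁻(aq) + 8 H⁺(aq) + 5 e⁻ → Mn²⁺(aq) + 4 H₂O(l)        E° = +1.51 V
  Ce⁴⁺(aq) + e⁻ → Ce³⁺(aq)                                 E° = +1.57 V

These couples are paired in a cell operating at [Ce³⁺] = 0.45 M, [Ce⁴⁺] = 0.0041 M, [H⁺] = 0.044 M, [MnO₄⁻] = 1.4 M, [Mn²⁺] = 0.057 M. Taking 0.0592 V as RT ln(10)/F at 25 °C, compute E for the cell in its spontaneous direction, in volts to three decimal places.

+0.051 V

Ce⁴⁺/Ce³⁺ is the cathode (higher E°), MnO₄⁻/Mn²⁺ the anode: E°cell = +1.57 − (+1.51) = +0.06 V, n = 5.
Overall: 5 Ce⁴⁺(aq) + Mn²⁺(aq) + 4 H₂O(l) → 5 Ce³⁺(aq) + MnO₄⁻(aq) + 8 H⁺(aq)
Q = [Ce³⁺]^5·[MnO₄⁻]·[H⁺]^8 / ([Ce⁴⁺]^5·[Mn²⁺]); log Q = 0.740.
E = E° − (0.0592/n) log Q = +0.06 − (0.0592/5)(0.740) = +0.051 V.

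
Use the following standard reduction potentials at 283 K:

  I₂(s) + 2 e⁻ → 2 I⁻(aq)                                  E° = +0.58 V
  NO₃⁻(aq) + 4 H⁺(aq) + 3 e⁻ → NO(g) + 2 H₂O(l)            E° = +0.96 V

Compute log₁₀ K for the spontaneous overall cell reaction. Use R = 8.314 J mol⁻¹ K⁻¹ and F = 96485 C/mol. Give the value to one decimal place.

40.6

Cathode: NO₃⁻/NO; anode: I₂/I⁻. E°cell = (+0.96) − (+0.58) = +0.38 V, with n = 6.
ΔG° = −nFE° = −RT ln K, so ln K = nFE°/(RT) = (6)(96485)(+0.38) / ((8.314)(283)) = 93.497.
log₁₀ K = 93.497 / ln 10 = 40.6.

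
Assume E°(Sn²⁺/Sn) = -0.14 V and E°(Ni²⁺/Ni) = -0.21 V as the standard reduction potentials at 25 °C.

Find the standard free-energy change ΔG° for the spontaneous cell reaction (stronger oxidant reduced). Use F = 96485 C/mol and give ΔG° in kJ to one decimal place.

Sn²⁺/Sn (E° = -0.14 V) is the cathode; Ni²⁺/Ni (E° = -0.21 V) is the anode, so E°cell = +0.07 V.
Balancing electrons gives n = 2 (lcm of 2 and 2).
ΔG° = −nFE° = −(2)(96485)(+0.07) = -13,508 J = -13.5 kJ.

-13.5 kJ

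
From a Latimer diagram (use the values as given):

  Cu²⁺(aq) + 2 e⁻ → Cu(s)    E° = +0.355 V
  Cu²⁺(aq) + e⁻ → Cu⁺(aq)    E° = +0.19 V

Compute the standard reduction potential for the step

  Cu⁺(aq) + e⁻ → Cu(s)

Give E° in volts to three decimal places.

Sequential free energies add, so n₃E°₃ = n₁E°₁ + n₂E°₂.
With n₃ = 2, and the known step contributing 1×(+0.19) V, the unknown satisfies 1·E° = 2×(+0.355) − 1×(+0.19) = +0.520.
E° = +0.520 / 1 = +0.520 V.

+0.520 V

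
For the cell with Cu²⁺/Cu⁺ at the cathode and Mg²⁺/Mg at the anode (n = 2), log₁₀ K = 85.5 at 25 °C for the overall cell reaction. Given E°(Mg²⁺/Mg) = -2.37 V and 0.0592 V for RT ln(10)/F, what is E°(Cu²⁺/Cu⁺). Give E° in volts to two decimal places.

E°cell = (0.0592/n)·log K = (0.0592/2)(85.5) = +2.531 V.
Since Cu²⁺/Cu⁺ is the cathode and Mg²⁺/Mg the anode, E°cell = E°(Cu²⁺/Cu⁺) − E°(Mg²⁺/Mg).
So E°(Cu²⁺/Cu⁺) = E°cell + E°(Mg²⁺/Mg) = +2.531 + (-2.37) = +0.16 V.

+0.16 V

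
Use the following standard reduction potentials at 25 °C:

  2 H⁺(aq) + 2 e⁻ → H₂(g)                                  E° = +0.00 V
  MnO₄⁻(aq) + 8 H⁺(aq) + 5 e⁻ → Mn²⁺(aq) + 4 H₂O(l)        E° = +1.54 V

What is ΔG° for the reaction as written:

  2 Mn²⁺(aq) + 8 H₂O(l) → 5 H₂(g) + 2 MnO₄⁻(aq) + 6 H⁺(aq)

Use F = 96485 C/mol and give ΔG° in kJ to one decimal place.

As written, H⁺/H₂ is reduced (cathode) and MnO₄⁻/Mn²⁺ is oxidised (anode), so E°cell = (+0.00) − (+1.54) = -1.54 V.
Balancing electrons gives n = 10.
ΔG° = −nFE° = −(10)(96485)(-1.54) = 1,485,869 J = +1485.9 kJ.

+1485.9 kJ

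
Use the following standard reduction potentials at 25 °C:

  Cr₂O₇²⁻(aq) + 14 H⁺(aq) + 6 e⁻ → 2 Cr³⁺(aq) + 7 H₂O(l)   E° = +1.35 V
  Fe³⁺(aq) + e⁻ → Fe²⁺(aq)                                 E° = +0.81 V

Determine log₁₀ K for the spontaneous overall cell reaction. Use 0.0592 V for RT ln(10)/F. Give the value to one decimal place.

54.7

Cathode: Cr₂O₇²⁻/Cr³⁺; anode: Fe³⁺/Fe²⁺. E°cell = +0.54 V, n = 6.
log K = nE°cell / 0.0592 = (6)(+0.54) / 0.0592 = 54.7.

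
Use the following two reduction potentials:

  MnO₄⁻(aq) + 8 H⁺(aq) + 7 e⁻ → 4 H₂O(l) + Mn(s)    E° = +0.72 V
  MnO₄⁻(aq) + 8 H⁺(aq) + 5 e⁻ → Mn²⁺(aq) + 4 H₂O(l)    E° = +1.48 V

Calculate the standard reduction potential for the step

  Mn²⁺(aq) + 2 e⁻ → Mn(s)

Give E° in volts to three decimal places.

-1.180 V

Sequential free energies add, so n₃E°₃ = n₁E°₁ + n₂E°₂.
With n₃ = 7, and the known step contributing 5×(+1.48) V, the unknown satisfies 2·E° = 7×(+0.72) − 5×(+1.48) = -2.360.
E° = -2.360 / 2 = -1.180 V.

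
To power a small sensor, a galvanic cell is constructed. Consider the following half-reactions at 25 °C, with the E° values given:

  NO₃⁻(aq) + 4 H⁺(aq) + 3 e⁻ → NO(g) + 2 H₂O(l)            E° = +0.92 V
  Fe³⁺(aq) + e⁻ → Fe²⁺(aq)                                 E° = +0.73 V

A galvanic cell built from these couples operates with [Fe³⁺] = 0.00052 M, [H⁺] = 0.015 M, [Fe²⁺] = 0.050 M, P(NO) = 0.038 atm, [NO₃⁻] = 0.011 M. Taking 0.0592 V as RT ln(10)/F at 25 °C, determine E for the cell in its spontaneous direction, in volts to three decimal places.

NO₃⁻/NO is the cathode (higher E°), Fe³⁺/Fe²⁺ the anode: E°cell = +0.92 − (+0.73) = +0.19 V, n = 3.
Overall: NO₃⁻(aq) + 4 H⁺(aq) + 3 Fe²⁺(aq) → NO(g) + 2 H₂O(l) + 3 Fe³⁺(aq)
Q = P(NO)·[Fe³⁺]^3 / ([NO₃⁻]·[H⁺]^4·[Fe²⁺]^3); log Q = 1.885.
E = E° − (0.0592/n) log Q = +0.19 − (0.0592/3)(1.885) = +0.153 V.

+0.153 V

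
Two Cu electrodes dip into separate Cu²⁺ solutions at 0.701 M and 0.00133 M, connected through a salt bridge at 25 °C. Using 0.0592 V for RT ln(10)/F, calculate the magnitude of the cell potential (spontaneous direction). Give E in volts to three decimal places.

+0.081 V

For a concentration cell E°cell = 0. The 0.701 M side is the cathode (reduction is favoured where [Cu²⁺] is higher).
With n = 2, E = −(0.0592/2) log([Cu²⁺]ₐₙ/[Cu²⁺]꜀ₐₜ) = −(0.0592/2) log(0.00133/0.701) = −(0.0592/2)(-2.722) = +0.081 V.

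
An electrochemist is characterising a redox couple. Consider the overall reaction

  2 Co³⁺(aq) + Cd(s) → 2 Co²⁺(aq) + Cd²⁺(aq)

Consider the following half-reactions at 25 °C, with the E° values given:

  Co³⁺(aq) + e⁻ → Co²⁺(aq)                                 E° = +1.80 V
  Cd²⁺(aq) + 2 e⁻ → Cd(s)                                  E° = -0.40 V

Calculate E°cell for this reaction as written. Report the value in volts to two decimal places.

+2.20 V

The Co³⁺/Co²⁺ couple has the higher reduction potential, so it is the cathode; Cd²⁺/Cd is oxidised at the anode.
E°cell = E°(cathode) − E°(anode) = (+1.80) − (-0.40) = +2.20 V.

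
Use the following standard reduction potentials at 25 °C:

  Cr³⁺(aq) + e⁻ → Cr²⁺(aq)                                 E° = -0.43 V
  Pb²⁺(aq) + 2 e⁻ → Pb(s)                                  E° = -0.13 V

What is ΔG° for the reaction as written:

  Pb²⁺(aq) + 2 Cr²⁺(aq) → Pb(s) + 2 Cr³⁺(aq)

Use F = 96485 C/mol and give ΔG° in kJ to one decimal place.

-57.9 kJ

As written, Pb²⁺/Pb is reduced (cathode) and Cr³⁺/Cr²⁺ is oxidised (anode), so E°cell = (-0.13) − (-0.43) = +0.30 V.
Balancing electrons gives n = 2.
ΔG° = −nFE° = −(2)(96485)(+0.30) = -57,891 J = -57.9 kJ.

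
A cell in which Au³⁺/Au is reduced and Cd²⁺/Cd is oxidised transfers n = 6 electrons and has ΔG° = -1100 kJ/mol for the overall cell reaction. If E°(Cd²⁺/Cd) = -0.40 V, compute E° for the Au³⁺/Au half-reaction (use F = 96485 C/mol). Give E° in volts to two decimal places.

+1.50 V

E°cell = −ΔG°/(nF) = −(-1100×10³)/((6)(96485)) = +1.900 V.
Since Au³⁺/Au is the cathode and Cd²⁺/Cd the anode, E°cell = E°(Au³⁺/Au) − E°(Cd²⁺/Cd).
So E°(Au³⁺/Au) = E°cell + E°(Cd²⁺/Cd) = +1.900 + (-0.40) = +1.50 V.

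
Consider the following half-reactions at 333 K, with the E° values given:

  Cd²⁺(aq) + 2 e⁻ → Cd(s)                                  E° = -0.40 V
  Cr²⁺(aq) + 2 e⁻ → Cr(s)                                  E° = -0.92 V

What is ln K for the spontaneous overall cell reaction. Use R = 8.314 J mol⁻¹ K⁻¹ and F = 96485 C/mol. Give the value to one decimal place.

36.2

Cathode: Cd²⁺/Cd; anode: Cr²⁺/Cr. E°cell = (-0.40) − (-0.92) = +0.52 V, with n = 2.
ΔG° = −nFE° = −RT ln K, so ln K = nFE°/(RT) = (2)(96485)(+0.52) / ((8.314)(333)) = 36.244.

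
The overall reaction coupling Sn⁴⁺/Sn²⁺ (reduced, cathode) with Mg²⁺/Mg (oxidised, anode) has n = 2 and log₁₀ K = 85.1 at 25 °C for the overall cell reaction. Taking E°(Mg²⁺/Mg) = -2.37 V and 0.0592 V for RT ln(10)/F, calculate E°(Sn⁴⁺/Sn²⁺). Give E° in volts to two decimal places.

+0.15 V

E°cell = (0.0592/n)·log K = (0.0592/2)(85.1) = +2.519 V.
Since Sn⁴⁺/Sn²⁺ is the cathode and Mg²⁺/Mg the anode, E°cell = E°(Sn⁴⁺/Sn²⁺) − E°(Mg²⁺/Mg).
So E°(Sn⁴⁺/Sn²⁺) = E°cell + E°(Mg²⁺/Mg) = +2.519 + (-2.37) = +0.15 V.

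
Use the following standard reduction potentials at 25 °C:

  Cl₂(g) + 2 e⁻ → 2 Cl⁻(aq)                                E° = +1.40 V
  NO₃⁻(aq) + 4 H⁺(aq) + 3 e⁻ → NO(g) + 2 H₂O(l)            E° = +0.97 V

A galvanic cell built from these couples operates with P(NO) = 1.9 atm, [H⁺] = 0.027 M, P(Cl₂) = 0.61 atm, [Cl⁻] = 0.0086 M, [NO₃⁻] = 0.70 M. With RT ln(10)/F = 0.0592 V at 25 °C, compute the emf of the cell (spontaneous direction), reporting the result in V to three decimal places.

+0.678 V

Cl₂/Cl⁻ is the cathode (higher E°), NO₃⁻/NO the anode: E°cell = +1.40 − (+0.97) = +0.43 V, n = 6.
Overall: 3 Cl₂(g) + 2 NO(g) + 4 H₂O(l) → 6 Cl⁻(aq) + 2 NO₃⁻(aq) + 8 H⁺(aq)
Q = [Cl⁻]^6·[NO₃⁻]^2·[H⁺]^8 / (P(Cl₂)^3·P(NO)^2); log Q = -25.165.
E = E° − (0.0592/n) log Q = +0.43 − (0.0592/6)(-25.165) = +0.678 V.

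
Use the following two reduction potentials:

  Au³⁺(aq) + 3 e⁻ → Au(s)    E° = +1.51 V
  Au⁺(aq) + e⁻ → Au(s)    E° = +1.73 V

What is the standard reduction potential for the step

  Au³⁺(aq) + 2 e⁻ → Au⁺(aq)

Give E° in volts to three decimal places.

Sequential free energies add, so n₃E°₃ = n₁E°₁ + n₂E°₂.
With n₃ = 3, and the known step contributing 1×(+1.73) V, the unknown satisfies 2·E° = 3×(+1.51) − 1×(+1.73) = +2.800.
E° = +2.800 / 2 = +1.400 V.

+1.400 V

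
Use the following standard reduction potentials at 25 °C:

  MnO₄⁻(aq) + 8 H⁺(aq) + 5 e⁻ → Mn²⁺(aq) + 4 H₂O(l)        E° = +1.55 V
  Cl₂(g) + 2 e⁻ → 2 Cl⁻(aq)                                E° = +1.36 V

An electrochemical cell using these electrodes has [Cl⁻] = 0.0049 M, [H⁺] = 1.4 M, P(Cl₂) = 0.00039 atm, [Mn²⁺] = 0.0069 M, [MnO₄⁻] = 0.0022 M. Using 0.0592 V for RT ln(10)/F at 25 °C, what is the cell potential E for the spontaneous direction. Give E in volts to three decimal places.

MnO₄⁻/Mn²⁺ is the cathode (higher E°), Cl₂/Cl⁻ the anode: E°cell = +1.55 − (+1.36) = +0.19 V, n = 10.
Overall: 2 MnO₄⁻(aq) + 16 H⁺(aq) + 10 Cl⁻(aq) → 2 Mn²⁺(aq) + 8 H₂O(l) + 5 Cl₂(g)
Q = [Mn²⁺]^2·P(Cl₂)^5 / ([MnO₄⁻]^2·[H⁺]^16·[Cl⁻]^10); log Q = 4.708.
E = E° − (0.0592/n) log Q = +0.19 − (0.0592/10)(4.708) = +0.162 V.

+0.162 V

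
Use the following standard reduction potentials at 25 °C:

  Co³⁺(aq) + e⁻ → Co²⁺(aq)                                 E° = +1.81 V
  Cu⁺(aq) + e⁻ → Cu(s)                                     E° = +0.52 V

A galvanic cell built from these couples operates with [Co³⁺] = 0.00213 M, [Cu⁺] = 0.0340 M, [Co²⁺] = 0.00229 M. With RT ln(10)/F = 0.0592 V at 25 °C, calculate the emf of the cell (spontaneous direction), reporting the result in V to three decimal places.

Co³⁺/Co²⁺ is the cathode (higher E°), Cu⁺/Cu the anode: E°cell = +1.81 − (+0.52) = +1.29 V, n = 1.
Overall: Co³⁺(aq) + Cu(s) → Co²⁺(aq) + Cu⁺(aq)
Q = [Co²⁺]·[Cu⁺] / ([Co³⁺]); log Q = -1.437.
E = E° − (0.0592/n) log Q = +1.29 − (0.0592/1)(-1.437) = +1.375 V.

+1.375 V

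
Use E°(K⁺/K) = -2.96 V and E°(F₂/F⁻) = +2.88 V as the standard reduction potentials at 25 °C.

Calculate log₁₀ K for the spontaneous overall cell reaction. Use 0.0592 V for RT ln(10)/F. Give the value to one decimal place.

Cathode: F₂/F⁻; anode: K⁺/K. E°cell = +5.84 V, n = 2.
log K = nE°cell / 0.0592 = (2)(+5.84) / 0.0592 = 197.3.

197.3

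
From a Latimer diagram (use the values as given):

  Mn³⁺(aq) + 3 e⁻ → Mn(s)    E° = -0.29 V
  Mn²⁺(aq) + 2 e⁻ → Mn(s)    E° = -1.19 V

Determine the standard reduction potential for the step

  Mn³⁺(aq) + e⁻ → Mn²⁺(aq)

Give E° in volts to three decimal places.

+1.510 V

Sequential free energies add, so n₃E°₃ = n₁E°₁ + n₂E°₂.
With n₃ = 3, and the known step contributing 2×(-1.19) V, the unknown satisfies 1·E° = 3×(-0.29) − 2×(-1.19) = +1.510.
E° = +1.510 / 1 = +1.510 V.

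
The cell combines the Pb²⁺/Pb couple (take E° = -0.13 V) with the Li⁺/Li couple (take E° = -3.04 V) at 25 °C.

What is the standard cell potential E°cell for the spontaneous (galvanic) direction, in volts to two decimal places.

The Pb²⁺/Pb couple has the higher reduction potential, so it is the cathode; Li⁺/Li is oxidised at the anode.
E°cell = E°(cathode) − E°(anode) = (-0.13) − (-3.04) = +2.91 V.

+2.91 V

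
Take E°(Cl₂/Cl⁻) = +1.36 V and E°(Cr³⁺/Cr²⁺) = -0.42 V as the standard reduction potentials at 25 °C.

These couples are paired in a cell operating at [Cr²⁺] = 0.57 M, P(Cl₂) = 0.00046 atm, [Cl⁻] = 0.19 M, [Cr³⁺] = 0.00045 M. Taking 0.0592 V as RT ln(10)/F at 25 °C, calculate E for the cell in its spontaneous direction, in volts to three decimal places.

+1.908 V

Cl₂/Cl⁻ is the cathode (higher E°), Cr³⁺/Cr²⁺ the anode: E°cell = +1.36 − (-0.42) = +1.78 V, n = 2.
Overall: Cl₂(g) + 2 Cr²⁺(aq) → 2 Cl⁻(aq) + 2 Cr³⁺(aq)
Q = [Cl⁻]^2·[Cr³⁺]^2 / (P(Cl₂)·[Cr²⁺]^2); log Q = -4.311.
E = E° − (0.0592/n) log Q = +1.78 − (0.0592/2)(-4.311) = +1.908 V.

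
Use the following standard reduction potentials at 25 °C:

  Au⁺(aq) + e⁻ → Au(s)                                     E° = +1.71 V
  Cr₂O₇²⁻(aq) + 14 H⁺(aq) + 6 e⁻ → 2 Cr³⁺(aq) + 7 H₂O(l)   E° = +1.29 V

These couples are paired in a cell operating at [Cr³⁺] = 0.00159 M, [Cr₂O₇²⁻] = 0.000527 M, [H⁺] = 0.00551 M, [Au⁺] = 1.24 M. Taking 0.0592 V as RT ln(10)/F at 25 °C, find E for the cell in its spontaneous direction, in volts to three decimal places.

Au⁺/Au is the cathode (higher E°), Cr₂O₇²⁻/Cr³⁺ the anode: E°cell = +1.71 − (+1.29) = +0.42 V, n = 6.
Overall: 6 Au⁺(aq) + 2 Cr³⁺(aq) + 7 H₂O(l) → 6 Au(s) + Cr₂O₇²⁻(aq) + 14 H⁺(aq)
Q = [Cr₂O₇²⁻]·[H⁺]^14 / ([Au⁺]^6·[Cr³⁺]^2); log Q = -29.865.
E = E° − (0.0592/n) log Q = +0.42 − (0.0592/6)(-29.865) = +0.715 V.

+0.715 V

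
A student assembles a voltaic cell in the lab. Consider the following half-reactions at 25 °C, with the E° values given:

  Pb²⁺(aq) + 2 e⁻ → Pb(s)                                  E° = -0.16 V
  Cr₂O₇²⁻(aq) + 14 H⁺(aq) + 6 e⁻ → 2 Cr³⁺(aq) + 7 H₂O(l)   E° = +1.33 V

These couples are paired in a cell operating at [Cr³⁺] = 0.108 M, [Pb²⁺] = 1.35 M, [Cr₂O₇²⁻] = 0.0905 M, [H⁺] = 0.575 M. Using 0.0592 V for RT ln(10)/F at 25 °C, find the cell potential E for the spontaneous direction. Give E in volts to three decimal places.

Cr₂O₇²⁻/Cr³⁺ is the cathode (higher E°), Pb²⁺/Pb the anode: E°cell = +1.33 − (-0.16) = +1.49 V, n = 6.
Overall: Cr₂O₇²⁻(aq) + 14 H⁺(aq) + 3 Pb(s) → 2 Cr³⁺(aq) + 7 H₂O(l) + 3 Pb²⁺(aq)
Q = [Cr³⁺]^2·[Pb²⁺]^3 / ([Cr₂O₇²⁻]·[H⁺]^14); log Q = 2.866.
E = E° − (0.0592/n) log Q = +1.49 − (0.0592/6)(2.866) = +1.462 V.

+1.462 V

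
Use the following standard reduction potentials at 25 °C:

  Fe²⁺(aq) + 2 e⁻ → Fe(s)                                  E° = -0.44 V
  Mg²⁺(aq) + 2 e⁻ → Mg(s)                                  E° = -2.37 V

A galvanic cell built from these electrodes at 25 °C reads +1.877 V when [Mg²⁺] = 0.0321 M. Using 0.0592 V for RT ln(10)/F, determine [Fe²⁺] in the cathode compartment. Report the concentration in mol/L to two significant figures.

Fe²⁺/Fe is the cathode, Mg²⁺/Mg the anode: E°cell = +1.93 V, n = 2.
Overall reaction: Fe²⁺(aq) + Mg(s) → Fe(s) + Mg²⁺(aq); Q = [Mg²⁺]^1/[Fe²⁺]^1.
From E = E° − (0.0592/n) log Q: log Q = (E° − E)·n/0.0592 = (+1.93 − (+1.877))·2/0.0592 = 1.7905.
So 1·log[Fe²⁺] = 1·log(0.0321) − log Q = -1.4935 − (1.7905) = -3.2840; [Fe²⁺] = 10^(-3.2840) ≈ 0.00052 M.

0.00052 M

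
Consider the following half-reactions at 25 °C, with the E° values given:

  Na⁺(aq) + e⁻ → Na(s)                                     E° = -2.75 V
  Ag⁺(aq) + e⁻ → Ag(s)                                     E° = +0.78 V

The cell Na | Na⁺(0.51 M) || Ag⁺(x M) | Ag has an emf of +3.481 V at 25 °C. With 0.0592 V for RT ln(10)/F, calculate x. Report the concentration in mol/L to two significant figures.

0.076 M

Ag⁺/Ag is the cathode, Na⁺/Na the anode: E°cell = +3.53 V, n = 1.
Overall reaction: Ag⁺(aq) + Na(s) → Ag(s) + Na⁺(aq); Q = [Na⁺]^1/[Ag⁺]^1.
From E = E° − (0.0592/n) log Q: log Q = (E° − E)·n/0.0592 = (+3.53 − (+3.481))·1/0.0592 = 0.8277.
So 1·log[Ag⁺] = 1·log(0.51) − log Q = -0.2924 − (0.8277) = -1.1201; [Ag⁺] = 10^(-1.1201) ≈ 0.076 M.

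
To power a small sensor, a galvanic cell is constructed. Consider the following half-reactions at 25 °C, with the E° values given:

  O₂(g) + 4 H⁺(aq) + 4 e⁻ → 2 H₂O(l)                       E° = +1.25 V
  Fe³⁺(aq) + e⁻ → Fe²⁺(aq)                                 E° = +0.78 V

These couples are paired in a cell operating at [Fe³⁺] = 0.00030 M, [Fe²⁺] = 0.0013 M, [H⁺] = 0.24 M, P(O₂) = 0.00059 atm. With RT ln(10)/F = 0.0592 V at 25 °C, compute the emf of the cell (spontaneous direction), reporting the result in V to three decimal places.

O₂/H₂O is the cathode (higher E°), Fe³⁺/Fe²⁺ the anode: E°cell = +1.25 − (+0.78) = +0.47 V, n = 4.
Overall: O₂(g) + 4 H⁺(aq) + 4 Fe²⁺(aq) → 2 H₂O(l) + 4 Fe³⁺(aq)
Q = [Fe³⁺]^4 / (P(O₂)·[H⁺]^4·[Fe²⁺]^4); log Q = 3.161.
E = E° − (0.0592/n) log Q = +0.47 − (0.0592/4)(3.161) = +0.423 V.

+0.423 V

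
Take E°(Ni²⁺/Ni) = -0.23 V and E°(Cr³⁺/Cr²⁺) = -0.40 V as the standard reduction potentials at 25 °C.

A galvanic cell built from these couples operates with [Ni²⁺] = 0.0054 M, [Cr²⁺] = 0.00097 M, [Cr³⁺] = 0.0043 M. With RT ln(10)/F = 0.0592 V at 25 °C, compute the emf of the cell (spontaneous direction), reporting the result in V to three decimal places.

+0.065 V

Ni²⁺/Ni is the cathode (higher E°), Cr³⁺/Cr²⁺ the anode: E°cell = -0.23 − (-0.40) = +0.17 V, n = 2.
Overall: Ni²⁺(aq) + 2 Cr²⁺(aq) → Ni(s) + 2 Cr³⁺(aq)
Q = [Cr³⁺]^2 / ([Ni²⁺]·[Cr²⁺]^2); log Q = 3.561.
E = E° − (0.0592/n) log Q = +0.17 − (0.0592/2)(3.561) = +0.065 V.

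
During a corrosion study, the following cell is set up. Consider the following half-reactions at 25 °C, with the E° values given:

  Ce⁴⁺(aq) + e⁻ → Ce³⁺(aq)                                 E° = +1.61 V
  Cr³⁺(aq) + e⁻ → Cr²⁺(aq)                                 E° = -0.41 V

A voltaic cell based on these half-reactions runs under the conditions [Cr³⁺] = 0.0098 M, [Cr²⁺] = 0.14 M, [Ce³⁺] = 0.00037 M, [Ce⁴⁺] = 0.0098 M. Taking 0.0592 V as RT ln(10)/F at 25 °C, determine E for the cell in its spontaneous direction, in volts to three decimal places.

+2.173 V

Ce⁴⁺/Ce³⁺ is the cathode (higher E°), Cr³⁺/Cr²⁺ the anode: E°cell = +1.61 − (-0.41) = +2.02 V, n = 1.
Overall: Ce⁴⁺(aq) + Cr²⁺(aq) → Ce³⁺(aq) + Cr³⁺(aq)
Q = [Ce³⁺]·[Cr³⁺] / ([Ce⁴⁺]·[Cr²⁺]); log Q = -2.578.
E = E° − (0.0592/n) log Q = +2.02 − (0.0592/1)(-2.578) = +2.173 V.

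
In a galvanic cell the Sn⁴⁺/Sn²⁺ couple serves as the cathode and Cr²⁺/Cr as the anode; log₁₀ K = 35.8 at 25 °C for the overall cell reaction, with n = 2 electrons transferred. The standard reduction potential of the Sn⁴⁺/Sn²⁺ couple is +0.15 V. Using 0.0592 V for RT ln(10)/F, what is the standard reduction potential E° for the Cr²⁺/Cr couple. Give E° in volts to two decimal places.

-0.91 V

E°cell = (0.0592/n)·log K = (0.0592/2)(35.8) = +1.060 V.
Since Sn⁴⁺/Sn²⁺ is the cathode and Cr²⁺/Cr the anode, E°cell = E°(Sn⁴⁺/Sn²⁺) − E°(Cr²⁺/Cr).
So E°(Cr²⁺/Cr) = E°(Sn⁴⁺/Sn²⁺) − E°cell = (+0.15) − (+1.060) = -0.91 V.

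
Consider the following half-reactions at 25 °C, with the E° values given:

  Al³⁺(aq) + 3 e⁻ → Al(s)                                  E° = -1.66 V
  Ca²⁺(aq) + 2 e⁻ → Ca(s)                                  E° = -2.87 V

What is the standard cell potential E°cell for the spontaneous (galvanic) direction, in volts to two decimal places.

+1.21 V

The Al³⁺/Al couple has the higher reduction potential, so it is the cathode; Ca²⁺/Ca is oxidised at the anode.
E°cell = E°(cathode) − E°(anode) = (-1.66) − (-2.87) = +1.21 V.
Since E°cell > 0, the reaction is spontaneous under standard conditions.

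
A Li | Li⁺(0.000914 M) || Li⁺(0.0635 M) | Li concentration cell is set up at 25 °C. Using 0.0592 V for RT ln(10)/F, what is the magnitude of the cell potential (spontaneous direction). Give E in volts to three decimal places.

+0.109 V

For a concentration cell E°cell = 0. The 0.0635 M side is the cathode (reduction is favoured where [Li⁺] is higher).
With n = 1, E = −(0.0592/1) log([Li⁺]ₐₙ/[Li⁺]꜀ₐₜ) = −(0.0592/1) log(0.000914/0.0635) = −(0.0592/1)(-1.842) = +0.109 V.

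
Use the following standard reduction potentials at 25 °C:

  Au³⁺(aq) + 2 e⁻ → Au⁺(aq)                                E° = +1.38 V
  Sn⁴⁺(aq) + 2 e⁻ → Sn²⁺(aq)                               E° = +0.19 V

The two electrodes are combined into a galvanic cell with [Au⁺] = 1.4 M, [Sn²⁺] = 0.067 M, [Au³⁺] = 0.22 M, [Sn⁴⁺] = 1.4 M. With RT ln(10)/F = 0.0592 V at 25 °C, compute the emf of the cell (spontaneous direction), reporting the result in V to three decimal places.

+1.127 V

Au³⁺/Au⁺ is the cathode (higher E°), Sn⁴⁺/Sn²⁺ the anode: E°cell = +1.38 − (+0.19) = +1.19 V, n = 2.
Overall: Au³⁺(aq) + Sn²⁺(aq) → Au⁺(aq) + Sn⁴⁺(aq)
Q = [Au⁺]·[Sn⁴⁺] / ([Au³⁺]·[Sn²⁺]); log Q = 2.124.
E = E° − (0.0592/n) log Q = +1.19 − (0.0592/2)(2.124) = +1.127 V.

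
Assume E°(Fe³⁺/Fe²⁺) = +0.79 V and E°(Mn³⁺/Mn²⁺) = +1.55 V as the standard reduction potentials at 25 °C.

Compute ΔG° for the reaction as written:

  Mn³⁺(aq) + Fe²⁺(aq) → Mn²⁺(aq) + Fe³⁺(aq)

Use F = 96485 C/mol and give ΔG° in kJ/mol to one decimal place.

As written, Mn³⁺/Mn²⁺ is reduced (cathode) and Fe³⁺/Fe²⁺ is oxidised (anode), so E°cell = (+1.55) − (+0.79) = +0.76 V.
Balancing electrons gives n = 1.
ΔG° = −nFE° = −(1)(96485)(+0.76) = -73,329 J = -73.3 kJ/mol.

-73.3 kJ/mol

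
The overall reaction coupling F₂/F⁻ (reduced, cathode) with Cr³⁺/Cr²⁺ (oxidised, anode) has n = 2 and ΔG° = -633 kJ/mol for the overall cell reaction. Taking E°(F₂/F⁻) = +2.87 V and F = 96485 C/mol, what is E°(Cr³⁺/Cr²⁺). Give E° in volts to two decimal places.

-0.41 V

E°cell = −ΔG°/(nF) = −(-633×10³)/((2)(96485)) = +3.280 V.
Since F₂/F⁻ is the cathode and Cr³⁺/Cr²⁺ the anode, E°cell = E°(F₂/F⁻) − E°(Cr³⁺/Cr²⁺).
So E°(Cr³⁺/Cr²⁺) = E°(F₂/F⁻) − E°cell = (+2.87) − (+3.280) = -0.41 V.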